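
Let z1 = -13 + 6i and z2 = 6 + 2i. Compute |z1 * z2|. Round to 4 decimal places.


Step 1: |z1| = sqrt((-13)^2 + 6^2) = sqrt(205)
Step 2: |z2| = sqrt(6^2 + 2^2) = sqrt(40)
Step 3: |z1*z2| = |z1|*|z2| = sqrt(205) * sqrt(40) = sqrt(205 * 40) = sqrt(8200)
Step 4: = 90.5539

90.5539


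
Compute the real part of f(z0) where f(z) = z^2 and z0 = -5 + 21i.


Step 1: z0 = -5 + 21i
Step 2: z0^2 = (-5)^2 - 21^2 - 210i
Step 3: real part = 25 - 441 = -416

-416


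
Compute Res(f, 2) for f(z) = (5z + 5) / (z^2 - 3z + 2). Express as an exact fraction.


Step 1: Q(z) = z^2 - 3z + 2 = (z - 2)(z - 1)
Step 2: Q'(z) = 2z - 3
Step 3: Q'(2) = 1, P(2) = 15
Step 4: Res = P(2)/Q'(2) = 15/1 = 15

15


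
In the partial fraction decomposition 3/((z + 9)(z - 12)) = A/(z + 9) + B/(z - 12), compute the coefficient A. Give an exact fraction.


Step 1: Multiply both sides by (z + 9) and set z = -9
Step 2: A = 3 / (-9 - 12)
Step 3: A = 3 / (-21)
Step 4: A = -1/7

-1/7


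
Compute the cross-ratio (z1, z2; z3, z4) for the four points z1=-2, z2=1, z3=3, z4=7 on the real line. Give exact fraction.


Step 1: (z1-z3)(z2-z4) = (-5) * (-6) = 30
Step 2: (z1-z4)(z2-z3) = (-9) * (-2) = 18
Step 3: Cross-ratio = 30/18 = 5/3

5/3


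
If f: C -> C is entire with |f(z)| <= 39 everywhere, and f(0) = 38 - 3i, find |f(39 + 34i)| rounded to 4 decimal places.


Step 1: By Liouville's theorem, a bounded entire function is constant.
Step 2: f(z) = f(0) = 38 - 3i for all z.
Step 3: |f(w)| = |38 - 3i| = sqrt(1444 + 9)
Step 4: = 38.1182

38.1182


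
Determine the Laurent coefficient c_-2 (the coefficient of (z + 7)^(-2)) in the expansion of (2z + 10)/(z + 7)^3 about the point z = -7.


Step 1: Write the numerator in powers of (z + 7): 2z + 10 = 2(z + 7) + (2*(-7) + 10) = 2(z + 7) - 4
Step 2: Divide by (z + 7)^3: f(z) = -4(z + 7)^(-3) + 2(z + 7)^(-2)
Step 3: This finite sum is the Laurent series of f about z = -7.
Step 4: Coefficient of (z + 7)^(-2) = coefficient of (z + 7) in the re-centred numerator = 2

2


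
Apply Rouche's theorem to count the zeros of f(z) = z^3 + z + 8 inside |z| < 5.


Step 1: On |z| = 5 the three terms have sizes |z^3| = 5^3 = 125, |z| = 5, |8| = 8
Step 2: The dominant term is g(z) = z^3; let h(z) = z + 8 so f = g + h
Step 3: On |z| = 5: |g| = 125 and |h| <= 5 + 8 = 13
Step 4: Since 125 > 13, |h| < |g| on |z| = 5, so by Rouche f has the same number of zeros as g inside |z| < 5
Step 5: g(z) = z^3 has 3 zeros (all at the origin) inside |z| < 5. Answer = 3

3


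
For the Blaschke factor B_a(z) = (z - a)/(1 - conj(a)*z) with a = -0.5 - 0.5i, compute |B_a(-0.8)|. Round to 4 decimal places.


Step 1: Numerator z0 - a = -0.8 - (-0.5 - 0.5i) = -0.3 + 0.5i
Step 2: Denominator 1 - conj(a)*z0 = 1 - (-0.5 + 0.5i)*(-0.8) = 0.6 + 0.4i
Step 3: |z0 - a|^2 = (-0.3)^2 + 0.5^2 = 0.34; |1 - conj(a)*z0|^2 = 0.6^2 + 0.4^2 = 0.52
Step 4: |B_a(-0.8)| = sqrt(0.34 / 0.52) = sqrt(0.653846)
Step 5: = 0.8086

0.8086


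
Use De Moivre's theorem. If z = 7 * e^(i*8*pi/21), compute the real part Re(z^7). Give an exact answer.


Step 1: By De Moivre's theorem, z^7 = 7^7 * e^(i*7*8*pi/21) = 823543 * (cos(8*pi/3) + i*sin(8*pi/3))
Step 2: |z|^7 = 7^7 = 823543
Step 3: Reduce the angle mod 2*pi: 8*pi/3 - 2*pi = 2*pi/3
Step 4: cos(2*pi/3) = -1/2
Step 5: Re(z^7) = 823543 * (-1/2) = -823543/2

-823543/2


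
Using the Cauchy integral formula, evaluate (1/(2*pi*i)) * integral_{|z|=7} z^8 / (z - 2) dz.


Step 1: f(z) = z^8, a = 2 is inside |z| = 7
Step 2: By Cauchy integral formula: (1/(2pi*i)) * integral = f(a)
Step 3: f(2) = 2^8 = 256

256


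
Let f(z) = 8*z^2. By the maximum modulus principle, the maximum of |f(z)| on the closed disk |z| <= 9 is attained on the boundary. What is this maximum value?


Step 1: On |z| = 9, |f(z)| = 8 * |z|^2 = 8 * 9^2
Step 2: By maximum modulus principle, maximum is on boundary.
Step 3: Maximum = 8 * 81 = 648

648


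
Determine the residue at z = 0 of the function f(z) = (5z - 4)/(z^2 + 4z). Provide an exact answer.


Step 1: Q(z) = z^2 + 4z = (z)(z + 4)
Step 2: Q'(z) = 2z + 4
Step 3: Q'(0) = 4, P(0) = -4
Step 4: Res = P(0)/Q'(0) = -4/4 = -1

-1


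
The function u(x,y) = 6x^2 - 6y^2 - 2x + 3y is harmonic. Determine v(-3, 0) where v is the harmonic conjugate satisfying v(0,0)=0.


Step 1: v_x = -u_y = 12y - 3
Step 2: v_y = u_x = 12x - 2
Step 3: v = 12xy - 3x - 2y + C
Step 4: v(0,0) = 0 => C = 0
Step 5: v(-3, 0) = 9

9


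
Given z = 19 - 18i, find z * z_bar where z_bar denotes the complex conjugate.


Step 1: conj(z) = 19 + 18i
Step 2: z * conj(z) = 19^2 + (-18)^2
Step 3: = 361 + 324 = 685

685


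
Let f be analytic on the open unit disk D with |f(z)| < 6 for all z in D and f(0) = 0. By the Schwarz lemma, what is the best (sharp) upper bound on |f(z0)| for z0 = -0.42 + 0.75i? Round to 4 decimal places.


Step 1: g = f/6 maps D -> D with g(0) = 0, so by the Schwarz lemma |g(z)| <= |z|, i.e. |f(z)| <= 6|z|; this is sharp (f(z) = 6z).
Step 2: |z0|^2 = (-0.42)^2 + 0.75^2 = 0.7389
Step 3: |z0| = sqrt(0.7389) = 0.859593
Step 4: Best bound = 6 * |z0| = 6 * 0.859593 = 5.1576

5.1576


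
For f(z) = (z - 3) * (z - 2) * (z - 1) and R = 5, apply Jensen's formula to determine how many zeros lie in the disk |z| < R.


Jensen's formula: (1/2pi)*integral log|f(Re^it)|dt = log|f(0)| + sum_{|a_k|<R} log(R/|a_k|)
Step 1: f(0) = (-3) * (-2) * (-1) = -6
Step 2: log|f(0)| = log|3| + log|2| + log|1| = 1.7918
Step 3: Zeros inside |z| < 5: 3, 2, 1
Step 4: Jensen sum = log(5/3) + log(5/2) + log(5/1) = 3.0366
Step 5: n(R) = number of terms in the Jensen sum = count of zeros inside |z| < 5 = 3

3


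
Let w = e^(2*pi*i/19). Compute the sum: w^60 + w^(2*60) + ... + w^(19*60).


Step 1: The sum sum_{j=1}^{n} w^(k*j) equals n if n | k, else 0.
Step 2: Here n = 19, k = 60
Step 3: Does n divide k? 19 | 60 -> False
Step 4: Sum = 0

0


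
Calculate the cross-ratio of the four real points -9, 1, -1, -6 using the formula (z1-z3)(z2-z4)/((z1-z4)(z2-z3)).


Step 1: (z1-z3)(z2-z4) = (-8) * 7 = -56
Step 2: (z1-z4)(z2-z3) = (-3) * 2 = -6
Step 3: Cross-ratio = 56/6 = 28/3

28/3


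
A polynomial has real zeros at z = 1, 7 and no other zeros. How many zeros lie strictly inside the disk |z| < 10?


Step 1: Check each root:
  z = 1: |1| = 1 < 10
  z = 7: |7| = 7 < 10
Step 2: Count = 2

2


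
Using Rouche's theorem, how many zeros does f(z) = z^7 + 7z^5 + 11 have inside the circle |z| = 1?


Step 1: On |z| = 1 the three terms have sizes |z^7| = 1^7 = 1, |7z^5| = 7*1^5 = 7, |11| = 11
Step 2: The dominant term is g(z) = 11; let h(z) = z^7 + 7z^5 so f = g + h
Step 3: On |z| = 1: |g| = 11 and |h| <= 1 + 7 = 8
Step 4: Since 11 > 8, |h| < |g| on |z| = 1, so by Rouche f has the same number of zeros as g inside |z| < 1
Step 5: g(z) = 11 is a nonzero constant with no zeros inside |z| < 1. Answer = 0

0


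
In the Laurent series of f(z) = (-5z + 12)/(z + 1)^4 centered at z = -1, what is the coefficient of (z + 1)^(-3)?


Step 1: Write the numerator in powers of (z + 1): -5z + 12 = -5(z + 1) + (-5*(-1) + 12) = -5(z + 1) + 17
Step 2: Divide by (z + 1)^4: f(z) = 17(z + 1)^(-4) - 5(z + 1)^(-3)
Step 3: This finite sum is the Laurent series of f about z = -1.
Step 4: Coefficient of (z + 1)^(-3) = coefficient of (z + 1) in the re-centred numerator = -5

-5


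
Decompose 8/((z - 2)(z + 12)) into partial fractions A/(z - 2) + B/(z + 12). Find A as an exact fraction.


Step 1: Multiply both sides by (z - 2) and set z = 2
Step 2: A = 8 / (2 + 12)
Step 3: A = 8 / 14
Step 4: A = 4/7

4/7


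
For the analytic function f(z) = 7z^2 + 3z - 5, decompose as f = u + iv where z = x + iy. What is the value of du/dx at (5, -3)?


Step 1: f(z) = 7(x+iy)^2 + 3(x+iy) - 5
Step 2: u = 7(x^2 - y^2) + 3x - 5
Step 3: u_x = 14x + 3
Step 4: At (5, -3): u_x = 70 + 3 = 73

73


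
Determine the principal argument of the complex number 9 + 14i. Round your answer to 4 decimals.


Step 1: z = 9 + 14i
Step 2: arg(z) = atan2(14, 9)
Step 3: arg(z) = 0.9995

0.9995


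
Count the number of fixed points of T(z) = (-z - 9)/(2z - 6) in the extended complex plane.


Step 1: Fixed points satisfy T(z) = z
Step 2: 2z^2 - 5z + 9 = 0
Step 3: Discriminant = (-5)^2 - 4*2*9 = -47
Step 4: Number of fixed points = 2

2


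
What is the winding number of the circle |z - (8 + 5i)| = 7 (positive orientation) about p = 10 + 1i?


Step 1: Center c = (8, 5), radius = 7
Step 2: |p - c|^2 = 2^2 + (-4)^2 = 20
Step 3: r^2 = 49
Step 4: |p-c| < r so winding number = 1

1


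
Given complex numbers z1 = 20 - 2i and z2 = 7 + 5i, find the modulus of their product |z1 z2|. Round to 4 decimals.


Step 1: |z1| = sqrt(20^2 + (-2)^2) = sqrt(404)
Step 2: |z2| = sqrt(7^2 + 5^2) = sqrt(74)
Step 3: |z1*z2| = |z1|*|z2| = sqrt(404) * sqrt(74) = sqrt(404 * 74) = sqrt(29896)
Step 4: = 172.9046

172.9046


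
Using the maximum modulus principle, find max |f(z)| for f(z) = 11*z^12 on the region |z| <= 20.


Step 1: On |z| = 20, |f(z)| = 11 * |z|^12 = 11 * 20^12
Step 2: By maximum modulus principle, maximum is on boundary.
Step 3: Maximum = 11 * 4096000000000000 = 45056000000000000

45056000000000000


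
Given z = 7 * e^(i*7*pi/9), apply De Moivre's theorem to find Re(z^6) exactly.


Step 1: By De Moivre's theorem, z^6 = 7^6 * e^(i*6*7*pi/9) = 117649 * (cos(14*pi/3) + i*sin(14*pi/3))
Step 2: |z|^6 = 7^6 = 117649
Step 3: Reduce the angle mod 2*pi: 14*pi/3 - 4*pi = 2*pi/3
Step 4: cos(2*pi/3) = -1/2
Step 5: Re(z^6) = 117649 * (-1/2) = -117649/2

-117649/2


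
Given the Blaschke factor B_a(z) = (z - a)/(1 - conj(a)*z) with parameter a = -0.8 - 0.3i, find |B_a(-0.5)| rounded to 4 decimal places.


Step 1: Numerator z0 - a = -0.5 - (-0.8 - 0.3i) = 0.3 + 0.3i
Step 2: Denominator 1 - conj(a)*z0 = 1 - (-0.8 + 0.3i)*(-0.5) = 0.6 + 0.15i
Step 3: |z0 - a|^2 = 0.3^2 + 0.3^2 = 0.18; |1 - conj(a)*z0|^2 = 0.6^2 + 0.15^2 = 0.3825
Step 4: |B_a(-0.5)| = sqrt(0.18 / 0.3825) = sqrt(0.470588)
Step 5: = 0.686

0.686


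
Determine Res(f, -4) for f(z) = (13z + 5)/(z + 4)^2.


Step 1: Pole of order 2 at z = -4
Step 2: Res = lim d/dz [(z + 4)^2 * f(z)] as z -> -4
Step 3: (z + 4)^2 * f(z) = 13z + 5
Step 4: d/dz[13z + 5] = 13

13


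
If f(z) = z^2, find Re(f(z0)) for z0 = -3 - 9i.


Step 1: z0 = -3 - 9i
Step 2: z0^2 = (-3)^2 - (-9)^2 + 54i
Step 3: real part = 9 - 81 = -72

-72


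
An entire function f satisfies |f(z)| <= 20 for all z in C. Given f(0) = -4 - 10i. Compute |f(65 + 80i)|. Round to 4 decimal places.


Step 1: By Liouville's theorem, a bounded entire function is constant.
Step 2: f(z) = f(0) = -4 - 10i for all z.
Step 3: |f(w)| = |-4 - 10i| = sqrt(16 + 100)
Step 4: = 10.7703

10.7703


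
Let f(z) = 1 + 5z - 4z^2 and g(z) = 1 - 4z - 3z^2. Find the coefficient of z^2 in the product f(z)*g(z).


Step 1: z^2 term in f*g comes from: (1)*(-3z^2) + (5z)*(-4z) + (-4z^2)*(1)
Step 2: = -3 - 20 - 4
Step 3: = -27

-27


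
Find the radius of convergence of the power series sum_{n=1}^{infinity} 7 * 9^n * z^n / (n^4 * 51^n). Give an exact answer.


Step 1: General term a_n = 7 * 9^n / (n^4 * 51^n)
Step 2: By the root test, |a_n|^(1/n) = 7^(1/n) * 9 / (n^(4/n) * 51) -> 9/51 as n -> infinity (since 7^(1/n) -> 1 and n^(4/n) -> 1)
Step 3: R = 1/lim|a_n|^(1/n) = 51/9 = 17/3

17/3


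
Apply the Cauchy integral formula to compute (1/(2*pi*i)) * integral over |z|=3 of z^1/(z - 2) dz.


Step 1: f(z) = z^1, a = 2 is inside |z| = 3
Step 2: By Cauchy integral formula: (1/(2pi*i)) * integral = f(a)
Step 3: f(2) = 2^1 = 2

2


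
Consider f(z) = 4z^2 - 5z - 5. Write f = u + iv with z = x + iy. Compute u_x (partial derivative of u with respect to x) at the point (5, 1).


Step 1: f(z) = 4(x+iy)^2 - 5(x+iy) - 5
Step 2: u = 4(x^2 - y^2) - 5x - 5
Step 3: u_x = 8x - 5
Step 4: At (5, 1): u_x = 40 - 5 = 35

35


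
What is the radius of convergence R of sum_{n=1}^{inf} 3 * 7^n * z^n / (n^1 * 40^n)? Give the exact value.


Step 1: General term a_n = 3 * 7^n / (n^1 * 40^n)
Step 2: By the root test, |a_n|^(1/n) = 3^(1/n) * 7 / (n^(1/n) * 40) -> 7/40 as n -> infinity (since 3^(1/n) -> 1 and n^(1/n) -> 1)
Step 3: R = 1/lim|a_n|^(1/n) = 40/7

40/7


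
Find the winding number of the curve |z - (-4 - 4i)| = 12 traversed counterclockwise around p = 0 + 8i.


Step 1: Center c = (-4, -4), radius = 12
Step 2: |p - c|^2 = 4^2 + 12^2 = 160
Step 3: r^2 = 144
Step 4: |p-c| > r so winding number = 0

0


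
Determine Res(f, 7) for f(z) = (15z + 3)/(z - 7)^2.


Step 1: Pole of order 2 at z = 7
Step 2: Res = lim d/dz [(z - 7)^2 * f(z)] as z -> 7
Step 3: (z - 7)^2 * f(z) = 15z + 3
Step 4: d/dz[15z + 3] = 15

15


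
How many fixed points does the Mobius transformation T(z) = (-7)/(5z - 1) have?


Step 1: Fixed points satisfy T(z) = z
Step 2: 5z^2 - z + 7 = 0
Step 3: Discriminant = (-1)^2 - 4*5*7 = -139
Step 4: Number of fixed points = 2

2


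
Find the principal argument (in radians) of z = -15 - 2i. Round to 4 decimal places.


Step 1: z = -15 - 2i
Step 2: arg(z) = atan2(-2, -15)
Step 3: arg(z) = -3.009

-3.009


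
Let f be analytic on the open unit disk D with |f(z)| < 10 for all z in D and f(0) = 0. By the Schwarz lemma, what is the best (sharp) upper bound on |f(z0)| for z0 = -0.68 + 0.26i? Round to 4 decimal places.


Step 1: g = f/10 maps D -> D with g(0) = 0, so by the Schwarz lemma |g(z)| <= |z|, i.e. |f(z)| <= 10|z|; this is sharp (f(z) = 10z).
Step 2: |z0|^2 = (-0.68)^2 + 0.26^2 = 0.53
Step 3: |z0| = sqrt(0.53) = 0.728011
Step 4: Best bound = 10 * |z0| = 10 * 0.728011 = 7.2801

7.2801


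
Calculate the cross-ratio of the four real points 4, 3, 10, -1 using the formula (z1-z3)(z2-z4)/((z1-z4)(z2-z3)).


Step 1: (z1-z3)(z2-z4) = (-6) * 4 = -24
Step 2: (z1-z4)(z2-z3) = 5 * (-7) = -35
Step 3: Cross-ratio = 24/35 = 24/35

24/35


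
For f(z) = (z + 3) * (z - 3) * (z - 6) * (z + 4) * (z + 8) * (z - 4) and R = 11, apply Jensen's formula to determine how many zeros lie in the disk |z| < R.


Jensen's formula: (1/2pi)*integral log|f(Re^it)|dt = log|f(0)| + sum_{|a_k|<R} log(R/|a_k|)
Step 1: f(0) = 3 * (-3) * (-6) * 4 * 8 * (-4) = -6912
Step 2: log|f(0)| = log|-3| + log|3| + log|6| + log|-4| + log|-8| + log|4| = 8.841
Step 3: Zeros inside |z| < 11: -3, 3, 6, -4, -8, 4
Step 4: Jensen sum = log(11/3) + log(11/3) + log(11/6) + log(11/4) + log(11/8) + log(11/4) = 5.5464
Step 5: n(R) = number of terms in the Jensen sum = count of zeros inside |z| < 11 = 6

6


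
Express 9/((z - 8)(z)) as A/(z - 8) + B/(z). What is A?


Step 1: Multiply both sides by (z - 8) and set z = 8
Step 2: A = 9 / (8 - 0)
Step 3: A = 9 / 8
Step 4: A = 9/8

9/8


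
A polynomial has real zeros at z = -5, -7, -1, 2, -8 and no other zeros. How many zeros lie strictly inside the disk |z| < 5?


Step 1: Check each root:
  z = -5: |-5| = 5 >= 5
  z = -7: |-7| = 7 >= 5
  z = -1: |-1| = 1 < 5
  z = 2: |2| = 2 < 5
  z = -8: |-8| = 8 >= 5
Step 2: Count = 2

2


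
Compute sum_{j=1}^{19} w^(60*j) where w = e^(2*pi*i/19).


Step 1: The sum sum_{j=1}^{n} w^(k*j) equals n if n | k, else 0.
Step 2: Here n = 19, k = 60
Step 3: Does n divide k? 19 | 60 -> False
Step 4: Sum = 0

0


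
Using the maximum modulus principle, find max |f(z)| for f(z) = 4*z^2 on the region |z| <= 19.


Step 1: On |z| = 19, |f(z)| = 4 * |z|^2 = 4 * 19^2
Step 2: By maximum modulus principle, maximum is on boundary.
Step 3: Maximum = 4 * 361 = 1444

1444


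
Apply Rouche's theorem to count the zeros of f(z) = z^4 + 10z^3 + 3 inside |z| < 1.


Step 1: On |z| = 1 the three terms have sizes |z^4| = 1^4 = 1, |10z^3| = 10*1^3 = 10, |3| = 3
Step 2: The dominant term is g(z) = 10z^3; let h(z) = z^4 + 3 so f = g + h
Step 3: On |z| = 1: |g| = 10 and |h| <= 1 + 3 = 4
Step 4: Since 10 > 4, |h| < |g| on |z| = 1, so by Rouche f has the same number of zeros as g inside |z| < 1
Step 5: g(z) = 10z^3 has 3 zeros (at the origin, multiplicity 3) inside |z| < 1. Answer = 3

3


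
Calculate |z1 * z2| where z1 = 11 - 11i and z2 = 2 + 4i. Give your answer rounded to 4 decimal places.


Step 1: |z1| = sqrt(11^2 + (-11)^2) = sqrt(242)
Step 2: |z2| = sqrt(2^2 + 4^2) = sqrt(20)
Step 3: |z1*z2| = |z1|*|z2| = sqrt(242) * sqrt(20) = sqrt(242 * 20) = sqrt(4840)
Step 4: = 69.5701

69.5701


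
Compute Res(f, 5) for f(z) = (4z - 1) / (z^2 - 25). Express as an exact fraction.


Step 1: Q(z) = z^2 - 25 = (z - 5)(z + 5)
Step 2: Q'(z) = 2z
Step 3: Q'(5) = 10, P(5) = 19
Step 4: Res = P(5)/Q'(5) = 19/10 = 19/10

19/10


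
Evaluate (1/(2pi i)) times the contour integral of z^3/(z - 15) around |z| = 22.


Step 1: f(z) = z^3, a = 15 is inside |z| = 22
Step 2: By Cauchy integral formula: (1/(2pi*i)) * integral = f(a)
Step 3: f(15) = 15^3 = 3375

3375


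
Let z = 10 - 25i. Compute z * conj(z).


Step 1: conj(z) = 10 + 25i
Step 2: z * conj(z) = 10^2 + (-25)^2
Step 3: = 100 + 625 = 725

725


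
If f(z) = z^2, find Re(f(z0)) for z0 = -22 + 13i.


Step 1: z0 = -22 + 13i
Step 2: z0^2 = (-22)^2 - 13^2 - 572i
Step 3: real part = 484 - 169 = 315

315


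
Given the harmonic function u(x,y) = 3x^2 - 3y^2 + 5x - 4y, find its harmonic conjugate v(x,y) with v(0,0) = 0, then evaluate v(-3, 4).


Step 1: v_x = -u_y = 6y + 4
Step 2: v_y = u_x = 6x + 5
Step 3: v = 6xy + 4x + 5y + C
Step 4: v(0,0) = 0 => C = 0
Step 5: v(-3, 4) = -64

-64


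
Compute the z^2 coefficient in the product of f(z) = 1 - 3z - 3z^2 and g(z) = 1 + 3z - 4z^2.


Step 1: z^2 term in f*g comes from: (1)*(-4z^2) + (-3z)*(3z) + (-3z^2)*(1)
Step 2: = -4 - 9 - 3
Step 3: = -16

-16


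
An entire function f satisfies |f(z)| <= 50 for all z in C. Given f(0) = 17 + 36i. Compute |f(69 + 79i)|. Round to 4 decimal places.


Step 1: By Liouville's theorem, a bounded entire function is constant.
Step 2: f(z) = f(0) = 17 + 36i for all z.
Step 3: |f(w)| = |17 + 36i| = sqrt(289 + 1296)
Step 4: = 39.8121

39.8121


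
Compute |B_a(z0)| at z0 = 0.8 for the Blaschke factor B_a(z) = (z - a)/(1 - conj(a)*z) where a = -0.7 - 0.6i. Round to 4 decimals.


Step 1: Numerator z0 - a = 0.8 - (-0.7 - 0.6i) = 1.5 + 0.6i
Step 2: Denominator 1 - conj(a)*z0 = 1 - (-0.7 + 0.6i)*0.8 = 1.56 - 0.48i
Step 3: |z0 - a|^2 = 1.5^2 + 0.6^2 = 2.61; |1 - conj(a)*z0|^2 = 1.56^2 + (-0.48)^2 = 2.664
Step 4: |B_a(0.8)| = sqrt(2.61 / 2.664) = sqrt(0.97973)
Step 5: = 0.9898

0.9898


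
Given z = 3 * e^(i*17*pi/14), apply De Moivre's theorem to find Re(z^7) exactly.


Step 1: By De Moivre's theorem, z^7 = 3^7 * e^(i*7*17*pi/14) = 2187 * (cos(17*pi/2) + i*sin(17*pi/2))
Step 2: |z|^7 = 3^7 = 2187
Step 3: Reduce the angle mod 2*pi: 17*pi/2 - 8*pi = pi/2
Step 4: cos(pi/2) = 0
Step 5: Re(z^7) = 2187 * 0 = 0

0


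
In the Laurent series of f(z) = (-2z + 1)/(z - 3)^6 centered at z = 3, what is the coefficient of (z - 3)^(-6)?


Step 1: Write the numerator in powers of (z - 3): -2z + 1 = -2(z - 3) + (-2*3 + 1) = -2(z - 3) - 5
Step 2: Divide by (z - 3)^6: f(z) = -5(z - 3)^(-6) - 2(z - 3)^(-5)
Step 3: This finite sum is the Laurent series of f about z = 3.
Step 4: Coefficient of (z - 3)^(-6) = -2*3 + 1 = -5

-5


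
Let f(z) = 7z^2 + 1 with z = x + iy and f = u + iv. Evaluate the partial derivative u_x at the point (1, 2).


Step 1: f(z) = 7(x+iy)^2 + 1
Step 2: u = 7(x^2 - y^2) + 1
Step 3: u_x = 14x + 0
Step 4: At (1, 2): u_x = 14 + 0 = 14

14


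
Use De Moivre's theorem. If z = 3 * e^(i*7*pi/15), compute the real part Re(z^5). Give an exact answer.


Step 1: By De Moivre's theorem, z^5 = 3^5 * e^(i*5*7*pi/15) = 243 * (cos(7*pi/3) + i*sin(7*pi/3))
Step 2: |z|^5 = 3^5 = 243
Step 3: Reduce the angle mod 2*pi: 7*pi/3 - 2*pi = pi/3
Step 4: cos(pi/3) = 1/2
Step 5: Re(z^5) = 243 * 1/2 = 243/2

243/2


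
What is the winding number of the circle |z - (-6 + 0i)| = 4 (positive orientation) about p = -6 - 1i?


Step 1: Center c = (-6, 0), radius = 4
Step 2: |p - c|^2 = 0^2 + (-1)^2 = 1
Step 3: r^2 = 16
Step 4: |p-c| < r so winding number = 1

1


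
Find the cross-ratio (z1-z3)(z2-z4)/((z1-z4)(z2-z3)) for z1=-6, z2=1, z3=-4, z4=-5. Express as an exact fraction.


Step 1: (z1-z3)(z2-z4) = (-2) * 6 = -12
Step 2: (z1-z4)(z2-z3) = (-1) * 5 = -5
Step 3: Cross-ratio = 12/5 = 12/5

12/5


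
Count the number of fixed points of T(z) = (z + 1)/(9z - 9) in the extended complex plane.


Step 1: Fixed points satisfy T(z) = z
Step 2: 9z^2 - 10z - 1 = 0
Step 3: Discriminant = (-10)^2 - 4*9*(-1) = 136
Step 4: Number of fixed points = 2

2


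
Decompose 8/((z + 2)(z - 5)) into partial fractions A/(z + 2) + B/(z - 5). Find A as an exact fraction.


Step 1: Multiply both sides by (z + 2) and set z = -2
Step 2: A = 8 / (-2 - 5)
Step 3: A = 8 / (-7)
Step 4: A = -8/7

-8/7


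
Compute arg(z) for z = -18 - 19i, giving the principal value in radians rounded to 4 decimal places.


Step 1: z = -18 - 19i
Step 2: arg(z) = atan2(-19, -18)
Step 3: arg(z) = -2.3292

-2.3292


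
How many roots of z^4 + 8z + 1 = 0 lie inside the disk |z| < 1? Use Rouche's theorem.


Step 1: On |z| = 1 the three terms have sizes |z^4| = 1^4 = 1, |8z| = 8*1 = 8, |1| = 1
Step 2: The dominant term is g(z) = 8z; let h(z) = z^4 + 1 so f = g + h
Step 3: On |z| = 1: |g| = 8 and |h| <= 1 + 1 = 2
Step 4: Since 8 > 2, |h| < |g| on |z| = 1, so by Rouche f has the same number of zeros as g inside |z| < 1
Step 5: g(z) = 8z has 1 zero (at the origin, multiplicity 1) inside |z| < 1. Answer = 1

1


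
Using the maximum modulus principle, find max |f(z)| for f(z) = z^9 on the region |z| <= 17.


Step 1: On |z| = 17, |f(z)| = |z|^9 = 17^9
Step 2: By maximum modulus principle, maximum is on boundary.
Step 3: Maximum = 118587876497 = 118587876497

118587876497


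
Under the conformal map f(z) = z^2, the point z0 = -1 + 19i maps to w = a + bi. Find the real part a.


Step 1: z0 = -1 + 19i
Step 2: z0^2 = (-1)^2 - 19^2 - 38i
Step 3: real part = 1 - 361 = -360

-360


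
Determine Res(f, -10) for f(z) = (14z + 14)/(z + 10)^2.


Step 1: Pole of order 2 at z = -10
Step 2: Res = lim d/dz [(z + 10)^2 * f(z)] as z -> -10
Step 3: (z + 10)^2 * f(z) = 14z + 14
Step 4: d/dz[14z + 14] = 14

14


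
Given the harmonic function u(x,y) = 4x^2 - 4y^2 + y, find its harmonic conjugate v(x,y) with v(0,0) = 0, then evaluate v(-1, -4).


Step 1: v_x = -u_y = 8y - 1
Step 2: v_y = u_x = 8x + 0
Step 3: v = 8xy - x + C
Step 4: v(0,0) = 0 => C = 0
Step 5: v(-1, -4) = 33

33


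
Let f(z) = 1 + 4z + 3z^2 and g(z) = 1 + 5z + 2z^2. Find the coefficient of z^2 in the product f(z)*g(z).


Step 1: z^2 term in f*g comes from: (1)*(2z^2) + (4z)*(5z) + (3z^2)*(1)
Step 2: = 2 + 20 + 3
Step 3: = 25

25


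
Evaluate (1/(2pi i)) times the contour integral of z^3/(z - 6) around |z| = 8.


Step 1: f(z) = z^3, a = 6 is inside |z| = 8
Step 2: By Cauchy integral formula: (1/(2pi*i)) * integral = f(a)
Step 3: f(6) = 6^3 = 216

216


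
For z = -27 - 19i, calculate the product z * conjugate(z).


Step 1: conj(z) = -27 + 19i
Step 2: z * conj(z) = (-27)^2 + (-19)^2
Step 3: = 729 + 361 = 1090

1090


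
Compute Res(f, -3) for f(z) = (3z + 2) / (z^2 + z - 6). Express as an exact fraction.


Step 1: Q(z) = z^2 + z - 6 = (z + 3)(z - 2)
Step 2: Q'(z) = 2z + 1
Step 3: Q'(-3) = -5, P(-3) = -7
Step 4: Res = P(-3)/Q'(-3) = -7/(-5) = 7/5

7/5


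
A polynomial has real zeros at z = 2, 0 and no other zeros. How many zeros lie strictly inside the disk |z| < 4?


Step 1: Check each root:
  z = 2: |2| = 2 < 4
  z = 0: |0| = 0 < 4
Step 2: Count = 2

2


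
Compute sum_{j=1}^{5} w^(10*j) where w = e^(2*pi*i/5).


Step 1: The sum sum_{j=1}^{n} w^(k*j) equals n if n | k, else 0.
Step 2: Here n = 5, k = 10
Step 3: Does n divide k? 5 | 10 -> True
Step 4: Sum = 5

5


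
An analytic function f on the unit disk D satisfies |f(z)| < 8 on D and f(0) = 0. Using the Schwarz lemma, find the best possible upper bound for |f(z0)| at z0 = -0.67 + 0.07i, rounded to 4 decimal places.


Step 1: g = f/8 maps D -> D with g(0) = 0, so by the Schwarz lemma |g(z)| <= |z|, i.e. |f(z)| <= 8|z|; this is sharp (f(z) = 8z).
Step 2: |z0|^2 = (-0.67)^2 + 0.07^2 = 0.4538
Step 3: |z0| = sqrt(0.4538) = 0.673647
Step 4: Best bound = 8 * |z0| = 8 * 0.673647 = 5.3892

5.3892


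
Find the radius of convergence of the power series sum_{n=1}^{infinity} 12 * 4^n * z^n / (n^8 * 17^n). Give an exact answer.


Step 1: General term a_n = 12 * 4^n / (n^8 * 17^n)
Step 2: By the root test, |a_n|^(1/n) = 12^(1/n) * 4 / (n^(8/n) * 17) -> 4/17 as n -> infinity (since 12^(1/n) -> 1 and n^(8/n) -> 1)
Step 3: R = 1/lim|a_n|^(1/n) = 17/4

17/4


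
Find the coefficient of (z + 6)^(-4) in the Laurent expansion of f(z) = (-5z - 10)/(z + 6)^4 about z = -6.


Step 1: Write the numerator in powers of (z + 6): -5z - 10 = -5(z + 6) + (-5*(-6) - 10) = -5(z + 6) + 20
Step 2: Divide by (z + 6)^4: f(z) = 20(z + 6)^(-4) - 5(z + 6)^(-3)
Step 3: This finite sum is the Laurent series of f about z = -6.
Step 4: Coefficient of (z + 6)^(-4) = -5*(-6) - 10 = 20

20


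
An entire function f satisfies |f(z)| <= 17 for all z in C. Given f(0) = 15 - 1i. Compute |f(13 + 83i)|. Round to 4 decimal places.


Step 1: By Liouville's theorem, a bounded entire function is constant.
Step 2: f(z) = f(0) = 15 - 1i for all z.
Step 3: |f(w)| = |15 - 1i| = sqrt(225 + 1)
Step 4: = 15.0333

15.0333


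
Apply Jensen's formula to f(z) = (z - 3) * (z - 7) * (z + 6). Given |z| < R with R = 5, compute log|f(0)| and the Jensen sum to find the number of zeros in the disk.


Jensen's formula: (1/2pi)*integral log|f(Re^it)|dt = log|f(0)| + sum_{|a_k|<R} log(R/|a_k|)
Step 1: f(0) = (-3) * (-7) * 6 = 126
Step 2: log|f(0)| = log|3| + log|7| + log|-6| = 4.8363
Step 3: Zeros inside |z| < 5: 3
Step 4: Jensen sum = log(5/3) = 0.5108
Step 5: n(R) = number of terms in the Jensen sum = count of zeros inside |z| < 5 = 1

1


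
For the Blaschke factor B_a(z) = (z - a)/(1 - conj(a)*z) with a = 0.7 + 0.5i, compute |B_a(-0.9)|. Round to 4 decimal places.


Step 1: Numerator z0 - a = -0.9 - (0.7 + 0.5i) = -1.6 - 0.5i
Step 2: Denominator 1 - conj(a)*z0 = 1 - (0.7 - 0.5i)*(-0.9) = 1.63 - 0.45i
Step 3: |z0 - a|^2 = (-1.6)^2 + (-0.5)^2 = 2.81; |1 - conj(a)*z0|^2 = 1.63^2 + (-0.45)^2 = 2.8594
Step 4: |B_a(-0.9)| = sqrt(2.81 / 2.8594) = sqrt(0.982724)
Step 5: = 0.9913

0.9913


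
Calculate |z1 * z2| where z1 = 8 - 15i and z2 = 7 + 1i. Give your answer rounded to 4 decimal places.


Step 1: |z1| = sqrt(8^2 + (-15)^2) = sqrt(289)
Step 2: |z2| = sqrt(7^2 + 1^2) = sqrt(50)
Step 3: |z1*z2| = |z1|*|z2| = sqrt(289) * sqrt(50) = sqrt(289 * 50) = sqrt(14450)
Step 4: = 120.2082

120.2082


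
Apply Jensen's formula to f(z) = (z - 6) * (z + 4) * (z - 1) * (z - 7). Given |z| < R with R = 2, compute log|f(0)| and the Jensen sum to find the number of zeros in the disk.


Jensen's formula: (1/2pi)*integral log|f(Re^it)|dt = log|f(0)| + sum_{|a_k|<R} log(R/|a_k|)
Step 1: f(0) = (-6) * 4 * (-1) * (-7) = -168
Step 2: log|f(0)| = log|6| + log|-4| + log|1| + log|7| = 5.124
Step 3: Zeros inside |z| < 2: 1
Step 4: Jensen sum = log(2/1) = 0.6931
Step 5: n(R) = number of terms in the Jensen sum = count of zeros inside |z| < 2 = 1

1


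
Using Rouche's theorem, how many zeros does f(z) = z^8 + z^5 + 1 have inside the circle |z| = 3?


Step 1: On |z| = 3 the three terms have sizes |z^8| = 3^8 = 6561, |z^5| = 3^5 = 243, |1| = 1
Step 2: The dominant term is g(z) = z^8; let h(z) = z^5 + 1 so f = g + h
Step 3: On |z| = 3: |g| = 6561 and |h| <= 243 + 1 = 244
Step 4: Since 6561 > 244, |h| < |g| on |z| = 3, so by Rouche f has the same number of zeros as g inside |z| < 3
Step 5: g(z) = z^8 has 8 zeros (all at the origin) inside |z| < 3. Answer = 8

8


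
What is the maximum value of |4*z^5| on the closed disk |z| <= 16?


Step 1: On |z| = 16, |f(z)| = 4 * |z|^5 = 4 * 16^5
Step 2: By maximum modulus principle, maximum is on boundary.
Step 3: Maximum = 4 * 1048576 = 4194304

4194304


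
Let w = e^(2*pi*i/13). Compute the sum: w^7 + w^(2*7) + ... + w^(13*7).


Step 1: The sum sum_{j=1}^{n} w^(k*j) equals n if n | k, else 0.
Step 2: Here n = 13, k = 7
Step 3: Does n divide k? 13 | 7 -> False
Step 4: Sum = 0

0


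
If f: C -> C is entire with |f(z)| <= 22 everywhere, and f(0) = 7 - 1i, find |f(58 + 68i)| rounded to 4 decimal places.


Step 1: By Liouville's theorem, a bounded entire function is constant.
Step 2: f(z) = f(0) = 7 - 1i for all z.
Step 3: |f(w)| = |7 - 1i| = sqrt(49 + 1)
Step 4: = 7.0711

7.0711


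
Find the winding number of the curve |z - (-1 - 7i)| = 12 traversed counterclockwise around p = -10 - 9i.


Step 1: Center c = (-1, -7), radius = 12
Step 2: |p - c|^2 = (-9)^2 + (-2)^2 = 85
Step 3: r^2 = 144
Step 4: |p-c| < r so winding number = 1

1


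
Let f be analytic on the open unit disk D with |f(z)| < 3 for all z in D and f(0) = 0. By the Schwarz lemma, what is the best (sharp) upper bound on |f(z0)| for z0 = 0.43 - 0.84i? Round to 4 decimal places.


Step 1: g = f/3 maps D -> D with g(0) = 0, so by the Schwarz lemma |g(z)| <= |z|, i.e. |f(z)| <= 3|z|; this is sharp (f(z) = 3z).
Step 2: |z0|^2 = 0.43^2 + (-0.84)^2 = 0.8905
Step 3: |z0| = sqrt(0.8905) = 0.943663
Step 4: Best bound = 3 * |z0| = 3 * 0.943663 = 2.831

2.831


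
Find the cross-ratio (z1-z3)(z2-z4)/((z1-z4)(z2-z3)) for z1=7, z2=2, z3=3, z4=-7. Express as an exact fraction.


Step 1: (z1-z3)(z2-z4) = 4 * 9 = 36
Step 2: (z1-z4)(z2-z3) = 14 * (-1) = -14
Step 3: Cross-ratio = -36/14 = -18/7

-18/7


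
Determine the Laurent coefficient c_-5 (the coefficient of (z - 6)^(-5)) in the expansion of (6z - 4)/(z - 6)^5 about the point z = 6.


Step 1: Write the numerator in powers of (z - 6): 6z - 4 = 6(z - 6) + (6*6 - 4) = 6(z - 6) + 32
Step 2: Divide by (z - 6)^5: f(z) = 32(z - 6)^(-5) + 6(z - 6)^(-4)
Step 3: This finite sum is the Laurent series of f about z = 6.
Step 4: Coefficient of (z - 6)^(-5) = 6*6 - 4 = 32

32


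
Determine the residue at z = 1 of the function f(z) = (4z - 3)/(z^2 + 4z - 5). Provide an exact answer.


Step 1: Q(z) = z^2 + 4z - 5 = (z - 1)(z + 5)
Step 2: Q'(z) = 2z + 4
Step 3: Q'(1) = 6, P(1) = 1
Step 4: Res = P(1)/Q'(1) = 1/6 = 1/6

1/6


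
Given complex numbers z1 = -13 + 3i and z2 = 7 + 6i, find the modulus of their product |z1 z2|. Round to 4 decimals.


Step 1: |z1| = sqrt((-13)^2 + 3^2) = sqrt(178)
Step 2: |z2| = sqrt(7^2 + 6^2) = sqrt(85)
Step 3: |z1*z2| = |z1|*|z2| = sqrt(178) * sqrt(85) = sqrt(178 * 85) = sqrt(15130)
Step 4: = 123.0041

123.0041


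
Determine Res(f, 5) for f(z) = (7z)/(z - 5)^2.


Step 1: Pole of order 2 at z = 5
Step 2: Res = lim d/dz [(z - 5)^2 * f(z)] as z -> 5
Step 3: (z - 5)^2 * f(z) = 7z
Step 4: d/dz[7z] = 7

7


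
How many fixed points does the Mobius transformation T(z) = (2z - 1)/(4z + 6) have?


Step 1: Fixed points satisfy T(z) = z
Step 2: 4z^2 + 4z + 1 = 0
Step 3: Discriminant = 4^2 - 4*4*1 = 0
Step 4: Number of fixed points = 1

1


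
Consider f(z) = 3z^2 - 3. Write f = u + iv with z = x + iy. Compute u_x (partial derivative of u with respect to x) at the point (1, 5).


Step 1: f(z) = 3(x+iy)^2 - 3
Step 2: u = 3(x^2 - y^2) - 3
Step 3: u_x = 6x + 0
Step 4: At (1, 5): u_x = 6 + 0 = 6

6


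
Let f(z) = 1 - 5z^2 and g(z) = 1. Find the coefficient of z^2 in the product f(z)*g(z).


Step 1: z^2 term in f*g comes from: (1)*(0) + (0)*(0) + (-5z^2)*(1)
Step 2: = 0 + 0 - 5
Step 3: = -5

-5


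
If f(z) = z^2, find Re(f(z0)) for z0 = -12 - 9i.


Step 1: z0 = -12 - 9i
Step 2: z0^2 = (-12)^2 - (-9)^2 + 216i
Step 3: real part = 144 - 81 = 63

63


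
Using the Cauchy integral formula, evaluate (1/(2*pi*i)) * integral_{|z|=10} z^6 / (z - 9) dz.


Step 1: f(z) = z^6, a = 9 is inside |z| = 10
Step 2: By Cauchy integral formula: (1/(2pi*i)) * integral = f(a)
Step 3: f(9) = 9^6 = 531441

531441


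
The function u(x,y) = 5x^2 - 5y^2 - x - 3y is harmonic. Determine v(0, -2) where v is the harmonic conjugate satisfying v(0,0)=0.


Step 1: v_x = -u_y = 10y + 3
Step 2: v_y = u_x = 10x - 1
Step 3: v = 10xy + 3x - y + C
Step 4: v(0,0) = 0 => C = 0
Step 5: v(0, -2) = 2

2


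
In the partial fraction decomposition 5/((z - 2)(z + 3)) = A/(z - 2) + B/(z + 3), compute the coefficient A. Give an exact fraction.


Step 1: Multiply both sides by (z - 2) and set z = 2
Step 2: A = 5 / (2 + 3)
Step 3: A = 5 / 5
Step 4: A = 1

1


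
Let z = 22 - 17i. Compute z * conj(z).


Step 1: conj(z) = 22 + 17i
Step 2: z * conj(z) = 22^2 + (-17)^2
Step 3: = 484 + 289 = 773

773


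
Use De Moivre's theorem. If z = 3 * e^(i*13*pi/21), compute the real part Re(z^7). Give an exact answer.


Step 1: By De Moivre's theorem, z^7 = 3^7 * e^(i*7*13*pi/21) = 2187 * (cos(13*pi/3) + i*sin(13*pi/3))
Step 2: |z|^7 = 3^7 = 2187
Step 3: Reduce the angle mod 2*pi: 13*pi/3 - 4*pi = pi/3
Step 4: cos(pi/3) = 1/2
Step 5: Re(z^7) = 2187 * 1/2 = 2187/2

2187/2


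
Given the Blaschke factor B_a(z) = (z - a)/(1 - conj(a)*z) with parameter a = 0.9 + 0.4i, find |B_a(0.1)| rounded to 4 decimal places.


Step 1: Numerator z0 - a = 0.1 - (0.9 + 0.4i) = -0.8 - 0.4i
Step 2: Denominator 1 - conj(a)*z0 = 1 - (0.9 - 0.4i)*0.1 = 0.91 + 0.04i
Step 3: |z0 - a|^2 = (-0.8)^2 + (-0.4)^2 = 0.8; |1 - conj(a)*z0|^2 = 0.91^2 + 0.04^2 = 0.8297
Step 4: |B_a(0.1)| = sqrt(0.8 / 0.8297) = sqrt(0.964204)
Step 5: = 0.9819

0.9819


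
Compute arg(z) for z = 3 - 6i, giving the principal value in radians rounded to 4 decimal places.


Step 1: z = 3 - 6i
Step 2: arg(z) = atan2(-6, 3)
Step 3: arg(z) = -1.1071

-1.1071


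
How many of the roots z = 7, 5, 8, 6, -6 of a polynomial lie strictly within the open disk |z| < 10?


Step 1: Check each root:
  z = 7: |7| = 7 < 10
  z = 5: |5| = 5 < 10
  z = 8: |8| = 8 < 10
  z = 6: |6| = 6 < 10
  z = -6: |-6| = 6 < 10
Step 2: Count = 5

5


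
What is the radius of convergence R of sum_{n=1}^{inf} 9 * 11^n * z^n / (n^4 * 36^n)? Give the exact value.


Step 1: General term a_n = 9 * 11^n / (n^4 * 36^n)
Step 2: By the root test, |a_n|^(1/n) = 9^(1/n) * 11 / (n^(4/n) * 36) -> 11/36 as n -> infinity (since 9^(1/n) -> 1 and n^(4/n) -> 1)
Step 3: R = 1/lim|a_n|^(1/n) = 36/11

36/11


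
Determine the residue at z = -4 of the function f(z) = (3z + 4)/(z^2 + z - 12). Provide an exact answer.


Step 1: Q(z) = z^2 + z - 12 = (z + 4)(z - 3)
Step 2: Q'(z) = 2z + 1
Step 3: Q'(-4) = -7, P(-4) = -8
Step 4: Res = P(-4)/Q'(-4) = -8/(-7) = 8/7

8/7


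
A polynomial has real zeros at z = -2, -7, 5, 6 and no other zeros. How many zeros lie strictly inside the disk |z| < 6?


Step 1: Check each root:
  z = -2: |-2| = 2 < 6
  z = -7: |-7| = 7 >= 6
  z = 5: |5| = 5 < 6
  z = 6: |6| = 6 >= 6
Step 2: Count = 2

2


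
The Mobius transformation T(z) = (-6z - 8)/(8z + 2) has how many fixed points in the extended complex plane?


Step 1: Fixed points satisfy T(z) = z
Step 2: 8z^2 + 8z + 8 = 0
Step 3: Discriminant = 8^2 - 4*8*8 = -192
Step 4: Number of fixed points = 2

2


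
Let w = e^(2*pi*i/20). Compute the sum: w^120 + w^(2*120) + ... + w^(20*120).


Step 1: The sum sum_{j=1}^{n} w^(k*j) equals n if n | k, else 0.
Step 2: Here n = 20, k = 120
Step 3: Does n divide k? 20 | 120 -> True
Step 4: Sum = 20

20


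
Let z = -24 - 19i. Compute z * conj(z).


Step 1: conj(z) = -24 + 19i
Step 2: z * conj(z) = (-24)^2 + (-19)^2
Step 3: = 576 + 361 = 937

937


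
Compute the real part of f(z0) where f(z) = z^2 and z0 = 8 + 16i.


Step 1: z0 = 8 + 16i
Step 2: z0^2 = 8^2 - 16^2 + 256i
Step 3: real part = 64 - 256 = -192

-192


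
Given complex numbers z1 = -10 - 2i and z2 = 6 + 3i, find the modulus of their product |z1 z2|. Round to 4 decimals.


Step 1: |z1| = sqrt((-10)^2 + (-2)^2) = sqrt(104)
Step 2: |z2| = sqrt(6^2 + 3^2) = sqrt(45)
Step 3: |z1*z2| = |z1|*|z2| = sqrt(104) * sqrt(45) = sqrt(104 * 45) = sqrt(4680)
Step 4: = 68.4105

68.4105


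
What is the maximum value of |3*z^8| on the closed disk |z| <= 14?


Step 1: On |z| = 14, |f(z)| = 3 * |z|^8 = 3 * 14^8
Step 2: By maximum modulus principle, maximum is on boundary.
Step 3: Maximum = 3 * 1475789056 = 4427367168

4427367168


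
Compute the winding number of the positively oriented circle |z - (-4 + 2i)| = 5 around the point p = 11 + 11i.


Step 1: Center c = (-4, 2), radius = 5
Step 2: |p - c|^2 = 15^2 + 9^2 = 306
Step 3: r^2 = 25
Step 4: |p-c| > r so winding number = 0

0


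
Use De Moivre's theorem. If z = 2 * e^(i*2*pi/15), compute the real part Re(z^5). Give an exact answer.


Step 1: By De Moivre's theorem, z^5 = 2^5 * e^(i*5*2*pi/15) = 32 * (cos(2*pi/3) + i*sin(2*pi/3))
Step 2: |z|^5 = 2^5 = 32
Step 3: The angle 2*pi/3 already lies in [0, 2*pi)
Step 4: cos(2*pi/3) = -1/2
Step 5: Re(z^5) = 32 * (-1/2) = -16

-16


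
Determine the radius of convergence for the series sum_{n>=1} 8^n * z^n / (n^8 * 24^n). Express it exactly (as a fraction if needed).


Step 1: General term a_n = 8^n / (n^8 * 24^n)
Step 2: By the root test, |a_n|^(1/n) = 8 / (n^(8/n) * 24) -> 8/24 as n -> infinity (since n^(8/n) -> 1)
Step 3: R = 1/lim|a_n|^(1/n) = 24/8 = 3

3


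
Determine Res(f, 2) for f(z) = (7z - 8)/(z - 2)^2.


Step 1: Pole of order 2 at z = 2
Step 2: Res = lim d/dz [(z - 2)^2 * f(z)] as z -> 2
Step 3: (z - 2)^2 * f(z) = 7z - 8
Step 4: d/dz[7z - 8] = 7

7


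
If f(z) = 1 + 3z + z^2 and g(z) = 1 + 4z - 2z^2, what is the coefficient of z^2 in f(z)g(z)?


Step 1: z^2 term in f*g comes from: (1)*(-2z^2) + (3z)*(4z) + (z^2)*(1)
Step 2: = -2 + 12 + 1
Step 3: = 11

11


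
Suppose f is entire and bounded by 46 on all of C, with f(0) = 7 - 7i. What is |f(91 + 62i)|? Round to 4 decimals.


Step 1: By Liouville's theorem, a bounded entire function is constant.
Step 2: f(z) = f(0) = 7 - 7i for all z.
Step 3: |f(w)| = |7 - 7i| = sqrt(49 + 49)
Step 4: = 9.8995

9.8995


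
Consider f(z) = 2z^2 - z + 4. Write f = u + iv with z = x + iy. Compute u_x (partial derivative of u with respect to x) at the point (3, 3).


Step 1: f(z) = 2(x+iy)^2 - (x+iy) + 4
Step 2: u = 2(x^2 - y^2) - x + 4
Step 3: u_x = 4x - 1
Step 4: At (3, 3): u_x = 12 - 1 = 11

11


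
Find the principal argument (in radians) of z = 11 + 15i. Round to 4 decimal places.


Step 1: z = 11 + 15i
Step 2: arg(z) = atan2(15, 11)
Step 3: arg(z) = 0.938

0.938


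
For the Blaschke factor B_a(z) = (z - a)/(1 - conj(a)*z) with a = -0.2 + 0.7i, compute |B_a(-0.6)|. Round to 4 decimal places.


Step 1: Numerator z0 - a = -0.6 - (-0.2 + 0.7i) = -0.4 - 0.7i
Step 2: Denominator 1 - conj(a)*z0 = 1 - (-0.2 - 0.7i)*(-0.6) = 0.88 - 0.42i
Step 3: |z0 - a|^2 = (-0.4)^2 + (-0.7)^2 = 0.65; |1 - conj(a)*z0|^2 = 0.88^2 + (-0.42)^2 = 0.9508
Step 4: |B_a(-0.6)| = sqrt(0.65 / 0.9508) = sqrt(0.683635)
Step 5: = 0.8268

0.8268


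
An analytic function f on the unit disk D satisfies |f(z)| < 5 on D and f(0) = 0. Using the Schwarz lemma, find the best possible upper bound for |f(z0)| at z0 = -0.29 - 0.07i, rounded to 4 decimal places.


Step 1: g = f/5 maps D -> D with g(0) = 0, so by the Schwarz lemma |g(z)| <= |z|, i.e. |f(z)| <= 5|z|; this is sharp (f(z) = 5z).
Step 2: |z0|^2 = (-0.29)^2 + (-0.07)^2 = 0.089
Step 3: |z0| = sqrt(0.089) = 0.298329
Step 4: Best bound = 5 * |z0| = 5 * 0.298329 = 1.4916

1.4916


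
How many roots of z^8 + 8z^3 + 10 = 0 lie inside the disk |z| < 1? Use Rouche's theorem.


Step 1: On |z| = 1 the three terms have sizes |z^8| = 1^8 = 1, |8z^3| = 8*1^3 = 8, |10| = 10
Step 2: The dominant term is g(z) = 10; let h(z) = z^8 + 8z^3 so f = g + h
Step 3: On |z| = 1: |g| = 10 and |h| <= 1 + 8 = 9
Step 4: Since 10 > 9, |h| < |g| on |z| = 1, so by Rouche f has the same number of zeros as g inside |z| < 1
Step 5: g(z) = 10 is a nonzero constant with no zeros inside |z| < 1. Answer = 0

0


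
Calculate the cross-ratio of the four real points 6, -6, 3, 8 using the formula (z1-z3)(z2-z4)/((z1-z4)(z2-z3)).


Step 1: (z1-z3)(z2-z4) = 3 * (-14) = -42
Step 2: (z1-z4)(z2-z3) = (-2) * (-9) = 18
Step 3: Cross-ratio = -42/18 = -7/3

-7/3


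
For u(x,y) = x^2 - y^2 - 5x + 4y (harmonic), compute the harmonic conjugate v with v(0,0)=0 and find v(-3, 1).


Step 1: v_x = -u_y = 2y - 4
Step 2: v_y = u_x = 2x - 5
Step 3: v = 2xy - 4x - 5y + C
Step 4: v(0,0) = 0 => C = 0
Step 5: v(-3, 1) = 1

1
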